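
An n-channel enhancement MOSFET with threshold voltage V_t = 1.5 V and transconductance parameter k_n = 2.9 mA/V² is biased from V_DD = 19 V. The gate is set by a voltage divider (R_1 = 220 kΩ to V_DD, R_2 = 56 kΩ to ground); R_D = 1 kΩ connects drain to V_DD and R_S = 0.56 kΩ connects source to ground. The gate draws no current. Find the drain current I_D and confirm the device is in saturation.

I_D ≈ 2.1 mA

V_G = V_DD·R_2/(R_1+R_2) = 19×56/276 = 3.86 V.
Assume saturation: I_D = (k_n/2)(V_GS − V_t)² with V_GS = V_G − I_D·R_S = 3.86 − 0.56·I_D.
Substituting gives 0.455·I_D² − 4.82·I_D + 8.04 = 0, with roots I_D = 2.07 or 8.54 mA.
The root I_D = 8.54 mA gives V_GS = -0.927 V ≤ V_t, so take I_D = 2.07 mA.
Then V_GS = 2.7 V and V_DS = V_DD − I_D(R_D+R_S) = 19 − 2.07×1.56 = 15.8 V.
Saturation requires V_DS ≥ V_GS − V_t = 1.2 V; 15.8 ≥ 1.2 ✓.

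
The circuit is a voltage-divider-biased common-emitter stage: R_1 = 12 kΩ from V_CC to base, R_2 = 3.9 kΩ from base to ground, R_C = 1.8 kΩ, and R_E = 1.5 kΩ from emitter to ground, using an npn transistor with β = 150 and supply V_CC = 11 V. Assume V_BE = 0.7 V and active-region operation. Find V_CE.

V_CE ≈ 6.7 V

Thevenize the base divider: V_Th = V_CC·R_2/(R_1+R_2) = 11×3.9/15.9 = 2.7 V, R_Th = R_1‖R_2 = 2.94 kΩ.
Base-emitter loop: V_Th = I_B·R_Th + V_BE + (β+1)I_B·R_E, so I_B = (2.7 − 0.7) / (2.94 + 151×1.5) = 0.00871 mA.
I_C = β·I_B = 150×0.00871 = 1.31 mA, and I_E = (β+1)I_B = 1.31 mA.
V_CE = V_CC − I_C·R_C − I_E·R_E = 11 − 1.31×1.8 − 1.31×1.5 = 6.68 V.
V_CE = 6.68 V > 0.2 V confirms active-region operation.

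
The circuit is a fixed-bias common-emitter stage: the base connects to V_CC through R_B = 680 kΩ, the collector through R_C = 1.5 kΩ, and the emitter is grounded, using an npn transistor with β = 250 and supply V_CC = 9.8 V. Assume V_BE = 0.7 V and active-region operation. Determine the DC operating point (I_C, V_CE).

Base loop: V_CC = I_B·R_B + V_BE, so I_B = (9.8 − 0.7)/680 kΩ = 0.0134 mA.
In the active region I_C = β·I_B = 250 × 0.0134 = 3.35 mA.
Collector loop: V_CE = V_CC − I_C·R_C = 9.8 − 3.35×1.5 = 4.78 V.
Since V_CE = 4.78 V > V_CE(sat) ≈ 0.2 V, the transistor is in the active region as assumed.

I_C ≈ 3.3 mA, V_CE ≈ 4.8 V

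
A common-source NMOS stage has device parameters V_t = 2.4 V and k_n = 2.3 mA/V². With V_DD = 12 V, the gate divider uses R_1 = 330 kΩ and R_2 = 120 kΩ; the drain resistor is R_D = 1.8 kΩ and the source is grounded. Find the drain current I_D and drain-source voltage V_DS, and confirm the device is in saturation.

I_D ≈ 0.74 mA, V_DS ≈ 11 V

V_G = V_DD·R_2/(R_1+R_2) = 12×120/450 = 3.2 V. With the source grounded, V_GS = V_G = 3.2 V.
Assume saturation: I_D = (k_n/2)(V_GS − V_t)² = (2.3/2)×(3.2 − 2.4)² = 1.15×0.8² = 0.736 mA.
V_DS = V_DD − I_D·R_D = 12 − 0.736×1.8 = 10.7 V.
Saturation requires V_DS ≥ V_GS − V_t = 0.8 V; 10.7 ≥ 0.8 ✓.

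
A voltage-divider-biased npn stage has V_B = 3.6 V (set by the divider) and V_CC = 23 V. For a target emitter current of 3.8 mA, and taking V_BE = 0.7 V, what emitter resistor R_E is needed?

R_E ≈ 0.76 kΩ

V_E = V_B − V_BE = 3.6 − 0.7 = 2.9 V.
R_E = V_E / I_E = 2.9 / 3.8 = 0.763 kΩ.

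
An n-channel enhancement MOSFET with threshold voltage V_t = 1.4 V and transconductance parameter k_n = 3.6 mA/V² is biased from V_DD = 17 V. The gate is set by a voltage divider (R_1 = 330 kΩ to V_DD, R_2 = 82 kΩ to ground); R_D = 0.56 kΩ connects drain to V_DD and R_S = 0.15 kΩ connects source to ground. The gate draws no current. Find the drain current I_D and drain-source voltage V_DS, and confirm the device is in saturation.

V_G = V_DD·R_2/(R_1+R_2) = 17×82/412 = 3.38 V.
Assume saturation: I_D = (k_n/2)(V_GS − V_t)² with V_GS = V_G − I_D·R_S = 3.38 − 0.15·I_D.
Substituting gives 0.0405·I_D² − 2.07·I_D + 7.08 = 0, with roots I_D = 3.68 or 47.5 mA.
The root I_D = 47.5 mA gives V_GS = -3.73 V ≤ V_t, so take I_D = 3.68 mA.
Then V_GS = 2.83 V and V_DS = V_DD − I_D(R_D+R_S) = 17 − 3.68×0.71 = 14.4 V.
Saturation requires V_DS ≥ V_GS − V_t = 1.43 V; 14.4 ≥ 1.43 ✓.

I_D ≈ 3.7 mA, V_DS ≈ 14 V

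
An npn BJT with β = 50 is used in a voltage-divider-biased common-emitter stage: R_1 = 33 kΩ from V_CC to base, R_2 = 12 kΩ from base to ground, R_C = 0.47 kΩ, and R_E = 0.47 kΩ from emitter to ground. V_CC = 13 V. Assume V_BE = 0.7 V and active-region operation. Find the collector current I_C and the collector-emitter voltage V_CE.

I_C ≈ 4.2 mA, V_CE ≈ 9 V

Thevenize the base divider: V_Th = V_CC·R_2/(R_1+R_2) = 13×12/45 = 3.47 V, R_Th = R_1‖R_2 = 8.8 kΩ.
Base-emitter loop: V_Th = I_B·R_Th + V_BE + (β+1)I_B·R_E, so I_B = (3.47 − 0.7) / (8.8 + 51×0.47) = 0.0844 mA.
I_C = β·I_B = 50×0.0844 = 4.22 mA, and I_E = (β+1)I_B = 4.31 mA.
V_CE = V_CC − I_C·R_C − I_E·R_E = 13 − 4.22×0.47 − 4.31×0.47 = 8.99 V.
V_CE = 8.99 V > 0.2 V confirms active-region operation.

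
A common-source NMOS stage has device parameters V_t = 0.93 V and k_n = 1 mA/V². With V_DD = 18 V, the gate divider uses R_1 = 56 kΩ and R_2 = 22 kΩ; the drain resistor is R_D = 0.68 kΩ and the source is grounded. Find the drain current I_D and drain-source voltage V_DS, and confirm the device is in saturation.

I_D ≈ 8.6 mA, V_DS ≈ 12 V

V_G = V_DD·R_2/(R_1+R_2) = 18×22/78 = 5.08 V. With the source grounded, V_GS = V_G = 5.08 V.
Assume saturation: I_D = (k_n/2)(V_GS − V_t)² = (1/2)×(5.08 − 0.93)² = 0.5×4.15² = 8.6 mA.
V_DS = V_DD − I_D·R_D = 18 − 8.6×0.68 = 12.2 V.
Saturation requires V_DS ≥ V_GS − V_t = 4.15 V; 12.2 ≥ 4.15 ✓.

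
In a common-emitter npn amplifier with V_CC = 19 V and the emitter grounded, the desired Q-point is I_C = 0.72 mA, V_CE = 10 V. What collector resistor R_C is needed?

Collector loop: V_CC = I_C·R_C + V_CE.
R_C = (V_CC − V_CE)/I_C = (19 − 10)/0.72 = 12.5 kΩ.

R_C ≈ 12 kΩ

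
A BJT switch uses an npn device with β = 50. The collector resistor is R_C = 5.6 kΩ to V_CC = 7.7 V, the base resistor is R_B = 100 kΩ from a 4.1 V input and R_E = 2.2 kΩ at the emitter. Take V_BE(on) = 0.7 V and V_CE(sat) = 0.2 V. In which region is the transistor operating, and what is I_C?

Assume active. Base-emitter loop: I_B = (V_BB − V_BE)/(R_B + (β+1)R_E) = (4.1 − 0.7)/(100 + 51×2.2) = 0.016 mA.
I_C = β·I_B = 50×0.016 = 0.801 mA.
V_CE = V_CC − I_C·R_C − I_E·R_E = 7.7 − 0.801×5.6 − 0.817×2.2 = 1.42 V > V_CE(sat), so the active-region assumption holds.

active; I_C ≈ 0.8 mA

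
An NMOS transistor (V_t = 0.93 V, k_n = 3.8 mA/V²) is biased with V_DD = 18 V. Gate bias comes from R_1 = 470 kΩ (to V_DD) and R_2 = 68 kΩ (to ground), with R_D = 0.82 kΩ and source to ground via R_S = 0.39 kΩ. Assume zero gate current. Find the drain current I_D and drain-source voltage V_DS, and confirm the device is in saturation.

V_G = V_DD·R_2/(R_1+R_2) = 18×68/538 = 2.28 V.
Assume saturation: I_D = (k_n/2)(V_GS − V_t)² with V_GS = V_G − I_D·R_S = 2.28 − 0.39·I_D.
Substituting gives 0.289·I_D² − 2.99·I_D + 3.44 = 0, with roots I_D = 1.32 or 9.04 mA.
The root I_D = 9.04 mA gives V_GS = -1.25 V ≤ V_t, so take I_D = 1.32 mA.
Then V_GS = 1.76 V and V_DS = V_DD − I_D(R_D+R_S) = 18 − 1.32×1.21 = 16.4 V.
Saturation requires V_DS ≥ V_GS − V_t = 0.832 V; 16.4 ≥ 0.832 ✓.

I_D ≈ 1.3 mA, V_DS ≈ 16 V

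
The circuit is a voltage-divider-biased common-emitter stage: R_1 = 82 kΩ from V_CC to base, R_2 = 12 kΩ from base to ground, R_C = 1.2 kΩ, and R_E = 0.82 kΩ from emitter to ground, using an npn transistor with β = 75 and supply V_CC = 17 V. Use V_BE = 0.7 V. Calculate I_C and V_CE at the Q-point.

I_C ≈ 1.5 mA, V_CE ≈ 14 V

Thevenize the base divider: V_Th = V_CC·R_2/(R_1+R_2) = 17×12/94 = 2.17 V, R_Th = R_1‖R_2 = 10.5 kΩ.
Base-emitter loop: V_Th = I_B·R_Th + V_BE + (β+1)I_B·R_E, so I_B = (2.17 − 0.7) / (10.5 + 76×0.82) = 0.0202 mA.
I_C = β·I_B = 75×0.0202 = 1.51 mA, and I_E = (β+1)I_B = 1.54 mA.
V_CE = V_CC − I_C·R_C − I_E·R_E = 17 − 1.51×1.2 − 1.54×0.82 = 13.9 V.
V_CE = 13.9 V > 0.2 V confirms active-region operation.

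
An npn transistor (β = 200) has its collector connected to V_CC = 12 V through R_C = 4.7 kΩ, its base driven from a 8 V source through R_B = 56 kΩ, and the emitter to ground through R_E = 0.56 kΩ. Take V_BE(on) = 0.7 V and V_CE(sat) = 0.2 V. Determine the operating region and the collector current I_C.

saturation; I_C ≈ 2.2 mA

Assume active: I_B = (8 − 0.7)/(56 + 201×0.56) = 0.0433 mA, I_C = β·I_B = 8.66 mA.
Then V_CE = 12 − 8.66×4.7 − 8.7×0.56 = -33.6 V < 0.2 V — the active assumption fails.
Re-solve with V_CE = 0.2 V. KCL at the emitter: V_E/R_E = (V_BB−0.7−V_E)/R_B + (V_CC−0.2−V_E)/R_C, giving V_E = 1.31 V.
I_C = (V_CC − 0.2 − V_E)/R_C = (11.8 − 1.31)/4.7 = 2.23 mA.
Check: I_B = (7.3 − 1.31)/56 = 0.107 mA, and β·I_B = 21.4 mA > I_C, confirming saturation.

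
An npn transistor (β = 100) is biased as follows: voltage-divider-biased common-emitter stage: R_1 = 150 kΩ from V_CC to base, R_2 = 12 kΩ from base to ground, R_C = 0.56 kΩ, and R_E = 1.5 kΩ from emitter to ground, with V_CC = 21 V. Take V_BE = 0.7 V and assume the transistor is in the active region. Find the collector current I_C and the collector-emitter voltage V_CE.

I_C ≈ 0.53 mA, V_CE ≈ 20 V

Thevenize the base divider: V_Th = V_CC·R_2/(R_1+R_2) = 21×12/162 = 1.56 V, R_Th = R_1‖R_2 = 11.1 kΩ.
Base-emitter loop: V_Th = I_B·R_Th + V_BE + (β+1)I_B·R_E, so I_B = (1.56 − 0.7) / (11.1 + 101×1.5) = 0.00526 mA.
I_C = β·I_B = 100×0.00526 = 0.526 mA, and I_E = (β+1)I_B = 0.531 mA.
V_CE = V_CC − I_C·R_C − I_E·R_E = 21 − 0.526×0.56 − 0.531×1.5 = 19.9 V.
V_CE = 19.9 V > 0.2 V confirms active-region operation.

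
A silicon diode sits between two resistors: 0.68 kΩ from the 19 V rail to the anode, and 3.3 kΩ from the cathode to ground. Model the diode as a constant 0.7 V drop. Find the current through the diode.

The two resistors are in series with the diode, so KVL gives 19 = I·0.68 + 0.7 + I·3.3.
I = (19 − 0.7) / (0.68 + 3.3) kΩ = 18.3 / 3.98 = 4.6 mA.

I ≈ 4.6 mA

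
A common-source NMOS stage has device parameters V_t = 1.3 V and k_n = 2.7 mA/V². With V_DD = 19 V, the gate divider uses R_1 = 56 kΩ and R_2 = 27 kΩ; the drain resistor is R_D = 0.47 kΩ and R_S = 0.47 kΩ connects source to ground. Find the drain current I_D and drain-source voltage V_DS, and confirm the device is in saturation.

V_G = V_DD·R_2/(R_1+R_2) = 19×27/83 = 6.18 V.
Assume saturation: I_D = (k_n/2)(V_GS − V_t)² with V_GS = V_G − I_D·R_S = 6.18 − 0.47·I_D.
Substituting gives 0.298·I_D² − 7.19·I_D + 32.2 = 0, with roots I_D = 5.93 or 18.2 mA.
The root I_D = 18.2 mA gives V_GS = -2.37 V ≤ V_t, so take I_D = 5.93 mA.
Then V_GS = 3.4 V and V_DS = V_DD − I_D(R_D+R_S) = 19 − 5.93×0.94 = 13.4 V.
Saturation requires V_DS ≥ V_GS − V_t = 2.1 V; 13.4 ≥ 2.1 ✓.

I_D ≈ 5.9 mA, V_DS ≈ 13 V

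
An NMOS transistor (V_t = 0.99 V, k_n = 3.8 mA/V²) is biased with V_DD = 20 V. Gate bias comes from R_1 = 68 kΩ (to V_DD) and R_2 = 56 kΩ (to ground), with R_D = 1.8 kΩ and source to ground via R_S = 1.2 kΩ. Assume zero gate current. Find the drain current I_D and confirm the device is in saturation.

I_D ≈ 5.3 mA

V_G = V_DD·R_2/(R_1+R_2) = 20×56/124 = 9.03 V.
Assume saturation: I_D = (k_n/2)(V_GS − V_t)² with V_GS = V_G − I_D·R_S = 9.03 − 1.2·I_D.
Substituting gives 2.74·I_D² − 37.7·I_D + 123 = 0, with roots I_D = 5.31 or 8.46 mA.
The root I_D = 8.46 mA gives V_GS = -1.12 V ≤ V_t, so take I_D = 5.31 mA.
Then V_GS = 2.66 V and V_DS = V_DD − I_D(R_D+R_S) = 20 − 5.31×3 = 4.07 V.
Saturation requires V_DS ≥ V_GS − V_t = 1.67 V; 4.07 ≥ 1.67 ✓.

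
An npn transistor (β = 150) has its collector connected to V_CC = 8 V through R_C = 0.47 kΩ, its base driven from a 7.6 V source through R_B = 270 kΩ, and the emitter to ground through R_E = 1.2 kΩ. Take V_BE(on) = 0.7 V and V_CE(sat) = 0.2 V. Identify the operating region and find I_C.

Assume active. Base-emitter loop: I_B = (V_BB − V_BE)/(R_B + (β+1)R_E) = (7.6 − 0.7)/(270 + 151×1.2) = 0.0153 mA.
I_C = β·I_B = 150×0.0153 = 2.29 mA.
V_CE = V_CC − I_C·R_C − I_E·R_E = 8 − 2.29×0.47 − 2.31×1.2 = 4.15 V > V_CE(sat), so the active-region assumption holds.

active; I_C ≈ 2.3 mA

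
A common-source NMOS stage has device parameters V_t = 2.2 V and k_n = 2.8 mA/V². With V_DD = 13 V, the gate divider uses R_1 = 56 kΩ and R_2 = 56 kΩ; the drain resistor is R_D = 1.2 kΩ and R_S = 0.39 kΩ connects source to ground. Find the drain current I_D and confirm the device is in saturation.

I_D ≈ 5.8 mA

V_G = V_DD·R_2/(R_1+R_2) = 13×56/112 = 6.5 V.
Assume saturation: I_D = (k_n/2)(V_GS − V_t)² with V_GS = V_G − I_D·R_S = 6.5 − 0.39·I_D.
Substituting gives 0.213·I_D² − 5.7·I_D + 25.9 = 0, with roots I_D = 5.8 or 20.9 mA.
The root I_D = 20.9 mA gives V_GS = -1.67 V ≤ V_t, so take I_D = 5.8 mA.
Then V_GS = 4.24 V and V_DS = V_DD − I_D(R_D+R_S) = 13 − 5.8×1.59 = 3.77 V.
Saturation requires V_DS ≥ V_GS − V_t = 2.04 V; 3.77 ≥ 2.04 ✓.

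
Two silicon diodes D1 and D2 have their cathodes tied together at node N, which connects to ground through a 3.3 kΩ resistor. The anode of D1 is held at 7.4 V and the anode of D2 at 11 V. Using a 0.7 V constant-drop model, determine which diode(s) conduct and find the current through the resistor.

Only D2 conducts; I_R ≈ 3.1 mA

Assume both conduct. Then node N would need to be at both 7.4−0.7 = 6.7 V and 11−0.7 = 10.3 V, which is impossible.
Assume only D2 conducts: V_N = 11 − 0.7 = 10.3 V, so I_R = 10.3/3.3 = 3.12 mA.
Check D1: its anode-to-cathode voltage is 7.4 − 10.3 = -2.9 V < 0.7 V, so it is off. The assumption is consistent.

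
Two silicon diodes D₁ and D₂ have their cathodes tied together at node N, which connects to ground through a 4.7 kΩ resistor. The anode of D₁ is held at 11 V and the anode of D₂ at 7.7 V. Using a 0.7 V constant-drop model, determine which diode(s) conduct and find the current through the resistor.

Assume both conduct. Then node N would need to be at both 11−0.7 = 10.3 V and 7.7−0.7 = 7 V, which is impossible.
Assume only D₁ conducts: V_N = 11 − 0.7 = 10.3 V, so I_R = 10.3/4.7 = 2.19 mA.
Check D₂: its anode-to-cathode voltage is 7.7 − 10.3 = -2.6 V < 0.7 V, so it is off. The assumption is consistent.

Only D₁ conducts; I_R ≈ 2.2 mA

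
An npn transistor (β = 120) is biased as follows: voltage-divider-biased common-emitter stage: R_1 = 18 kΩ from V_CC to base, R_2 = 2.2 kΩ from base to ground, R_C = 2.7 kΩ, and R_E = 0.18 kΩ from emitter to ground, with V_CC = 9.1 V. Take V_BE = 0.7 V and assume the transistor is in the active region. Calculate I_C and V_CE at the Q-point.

I_C ≈ 1.5 mA, V_CE ≈ 4.9 V

Thevenize the base divider: V_Th = V_CC·R_2/(R_1+R_2) = 9.1×2.2/20.2 = 0.991 V, R_Th = R_1‖R_2 = 1.96 kΩ.
Base-emitter loop: V_Th = I_B·R_Th + V_BE + (β+1)I_B·R_E, so I_B = (0.991 − 0.7) / (1.96 + 121×0.18) = 0.0123 mA.
I_C = β·I_B = 120×0.0123 = 1.47 mA, and I_E = (β+1)I_B = 1.48 mA.
V_CE = V_CC − I_C·R_C − I_E·R_E = 9.1 − 1.47×2.7 − 1.48×0.18 = 4.86 V.
V_CE = 4.86 V > 0.2 V confirms active-region operation.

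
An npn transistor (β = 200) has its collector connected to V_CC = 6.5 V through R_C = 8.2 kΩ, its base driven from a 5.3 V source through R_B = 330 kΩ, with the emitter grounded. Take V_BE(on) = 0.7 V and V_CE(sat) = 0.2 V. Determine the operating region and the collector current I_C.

Assume active: I_B = (5.3 − 0.7)/330 = 0.0139 mA, giving I_C = β·I_B = 2.79 mA.
But then V_CE = 6.5 − 2.79×8.2 = -16.4 V < V_CE(sat) = 0.2 V — impossible in the active region.
So the transistor is saturated. With V_CE = 0.2 V, I_C = (V_CC − 0.2)/R_C = 6.3/8.2 = 0.768 mA.
Check: β·I_B = 2.79 mA > I_C = 0.768 mA, confirming saturation.

saturation; I_C ≈ 0.77 mA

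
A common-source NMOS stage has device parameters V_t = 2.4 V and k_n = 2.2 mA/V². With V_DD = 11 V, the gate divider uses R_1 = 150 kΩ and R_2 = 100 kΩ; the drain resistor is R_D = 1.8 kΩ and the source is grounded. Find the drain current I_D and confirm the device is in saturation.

I_D ≈ 4.4 mA

V_G = V_DD·R_2/(R_1+R_2) = 11×100/250 = 4.4 V. With the source grounded, V_GS = V_G = 4.4 V.
Assume saturation: I_D = (k_n/2)(V_GS − V_t)² = (2.2/2)×(4.4 − 2.4)² = 1.1×2² = 4.4 mA.
V_DS = V_DD − I_D·R_D = 11 − 4.4×1.8 = 3.08 V.
Saturation requires V_DS ≥ V_GS − V_t = 2 V; 3.08 ≥ 2 ✓.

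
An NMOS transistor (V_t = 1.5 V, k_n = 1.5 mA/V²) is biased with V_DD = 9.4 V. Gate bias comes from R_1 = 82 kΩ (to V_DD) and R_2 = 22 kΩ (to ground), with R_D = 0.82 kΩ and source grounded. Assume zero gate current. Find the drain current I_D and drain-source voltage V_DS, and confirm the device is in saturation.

I_D ≈ 0.18 mA, V_DS ≈ 9.3 V

V_G = V_DD·R_2/(R_1+R_2) = 9.4×22/104 = 1.99 V. With the source grounded, V_GS = V_G = 1.99 V.
Assume saturation: I_D = (k_n/2)(V_GS − V_t)² = (1.5/2)×(1.99 − 1.5)² = 0.75×0.488² = 0.179 mA.
V_DS = V_DD − I_D·R_D = 9.4 − 0.179×0.82 = 9.25 V.
Saturation requires V_DS ≥ V_GS − V_t = 0.488 V; 9.25 ≥ 0.488 ✓.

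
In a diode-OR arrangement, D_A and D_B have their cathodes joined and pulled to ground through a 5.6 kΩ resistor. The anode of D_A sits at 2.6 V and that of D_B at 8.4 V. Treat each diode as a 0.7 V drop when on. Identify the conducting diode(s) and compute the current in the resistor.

Only D_B conducts; I_R ≈ 1.4 mA

Assume both conduct. Then node N would need to be at both 2.6−0.7 = 1.9 V and 8.4−0.7 = 7.7 V, which is impossible.
Assume only D_B conducts: V_N = 8.4 − 0.7 = 7.7 V, so I_R = 7.7/5.6 = 1.38 mA.
Check D_A: its anode-to-cathode voltage is 2.6 − 7.7 = -5.1 V < 0.7 V, so it is off. The assumption is consistent.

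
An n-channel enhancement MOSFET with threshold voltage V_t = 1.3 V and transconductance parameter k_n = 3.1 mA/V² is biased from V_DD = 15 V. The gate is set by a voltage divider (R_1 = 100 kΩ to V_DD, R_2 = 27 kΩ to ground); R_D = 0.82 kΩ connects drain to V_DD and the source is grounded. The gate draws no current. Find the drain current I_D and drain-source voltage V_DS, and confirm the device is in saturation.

I_D ≈ 5.5 mA, V_DS ≈ 10 V

V_G = V_DD·R_2/(R_1+R_2) = 15×27/127 = 3.19 V. With the source grounded, V_GS = V_G = 3.19 V.
Assume saturation: I_D = (k_n/2)(V_GS − V_t)² = (3.1/2)×(3.19 − 1.3)² = 1.55×1.89² = 5.53 mA.
V_DS = V_DD − I_D·R_D = 15 − 5.53×0.82 = 10.5 V.
Saturation requires V_DS ≥ V_GS − V_t = 1.89 V; 10.5 ≥ 1.89 ✓.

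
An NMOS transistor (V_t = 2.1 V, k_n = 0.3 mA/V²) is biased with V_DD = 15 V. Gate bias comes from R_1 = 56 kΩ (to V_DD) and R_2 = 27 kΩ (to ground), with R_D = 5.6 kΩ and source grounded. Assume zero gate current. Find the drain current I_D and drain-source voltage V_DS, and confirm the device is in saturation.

I_D ≈ 1.2 mA, V_DS ≈ 8.5 V

V_G = V_DD·R_2/(R_1+R_2) = 15×27/83 = 4.88 V. With the source grounded, V_GS = V_G = 4.88 V.
Assume saturation: I_D = (k_n/2)(V_GS − V_t)² = (0.3/2)×(4.88 − 2.1)² = 0.15×2.78² = 1.16 mA.
V_DS = V_DD − I_D·R_D = 15 − 1.16×5.6 = 8.51 V.
Saturation requires V_DS ≥ V_GS − V_t = 2.78 V; 8.51 ≥ 2.78 ✓.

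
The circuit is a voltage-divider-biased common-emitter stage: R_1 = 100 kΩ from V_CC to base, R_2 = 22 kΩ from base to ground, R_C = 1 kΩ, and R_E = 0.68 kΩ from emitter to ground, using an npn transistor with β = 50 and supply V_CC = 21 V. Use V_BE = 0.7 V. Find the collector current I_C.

I_C ≈ 2.9 mA

Thevenize the base divider: V_Th = V_CC·R_2/(R_1+R_2) = 21×22/122 = 3.79 V, R_Th = R_1‖R_2 = 18 kΩ.
Base-emitter loop: V_Th = I_B·R_Th + V_BE + (β+1)I_B·R_E, so I_B = (3.79 − 0.7) / (18 + 51×0.68) = 0.0586 mA.
I_C = β·I_B = 50×0.0586 = 2.93 mA, and I_E = (β+1)I_B = 2.99 mA.
V_CE = V_CC − I_C·R_C − I_E·R_E = 21 − 2.93×1 − 2.99×0.68 = 16 V.
V_CE = 16 V > 0.2 V confirms active-region operation.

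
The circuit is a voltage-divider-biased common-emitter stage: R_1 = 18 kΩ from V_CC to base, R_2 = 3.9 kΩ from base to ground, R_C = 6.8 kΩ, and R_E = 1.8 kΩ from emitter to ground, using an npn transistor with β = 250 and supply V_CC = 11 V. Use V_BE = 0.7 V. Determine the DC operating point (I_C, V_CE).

I_C ≈ 0.69 mA, V_CE ≈ 5 V

Thevenize the base divider: V_Th = V_CC·R_2/(R_1+R_2) = 11×3.9/21.9 = 1.96 V, R_Th = R_1‖R_2 = 3.21 kΩ.
Base-emitter loop: V_Th = I_B·R_Th + V_BE + (β+1)I_B·R_E, so I_B = (1.96 − 0.7) / (3.21 + 251×1.8) = 0.00277 mA.
I_C = β·I_B = 250×0.00277 = 0.692 mA, and I_E = (β+1)I_B = 0.694 mA.
V_CE = V_CC − I_C·R_C − I_E·R_E = 11 − 0.692×6.8 − 0.694×1.8 = 5.05 V.
V_CE = 5.05 V > 0.2 V confirms active-region operation.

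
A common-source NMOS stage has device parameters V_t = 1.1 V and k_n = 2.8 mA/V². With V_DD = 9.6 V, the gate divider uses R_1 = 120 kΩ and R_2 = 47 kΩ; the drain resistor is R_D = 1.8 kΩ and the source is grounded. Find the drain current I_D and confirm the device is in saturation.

I_D ≈ 3.6 mA

V_G = V_DD·R_2/(R_1+R_2) = 9.6×47/167 = 2.7 V. With the source grounded, V_GS = V_G = 2.7 V.
Assume saturation: I_D = (k_n/2)(V_GS − V_t)² = (2.8/2)×(2.7 − 1.1)² = 1.4×1.6² = 3.59 mA.
V_DS = V_DD − I_D·R_D = 9.6 − 3.59×1.8 = 3.13 V.
Saturation requires V_DS ≥ V_GS − V_t = 1.6 V; 3.13 ≥ 1.6 ✓.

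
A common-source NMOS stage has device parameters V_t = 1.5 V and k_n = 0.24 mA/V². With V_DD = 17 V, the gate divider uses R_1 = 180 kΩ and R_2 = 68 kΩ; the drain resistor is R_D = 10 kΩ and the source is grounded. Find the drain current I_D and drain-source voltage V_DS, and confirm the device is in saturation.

I_D ≈ 1.2 mA, V_DS ≈ 5 V

V_G = V_DD·R_2/(R_1+R_2) = 17×68/248 = 4.66 V. With the source grounded, V_GS = V_G = 4.66 V.
Assume saturation: I_D = (k_n/2)(V_GS − V_t)² = (0.24/2)×(4.66 − 1.5)² = 0.12×3.16² = 1.2 mA.
V_DS = V_DD − I_D·R_D = 17 − 1.2×10 = 5.01 V.
Saturation requires V_DS ≥ V_GS − V_t = 3.16 V; 5.01 ≥ 3.16 ✓.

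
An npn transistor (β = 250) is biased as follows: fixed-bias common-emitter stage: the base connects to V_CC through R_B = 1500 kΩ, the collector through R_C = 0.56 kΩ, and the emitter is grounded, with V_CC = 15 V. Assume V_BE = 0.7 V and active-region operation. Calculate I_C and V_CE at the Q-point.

Base loop: V_CC = I_B·R_B + V_BE, so I_B = (15 − 0.7)/1500 kΩ = 0.00953 mA.
In the active region I_C = β·I_B = 250 × 0.00953 = 2.38 mA.
Collector loop: V_CE = V_CC − I_C·R_C = 15 − 2.38×0.56 = 13.7 V.
Since V_CE = 13.7 V > V_CE(sat) ≈ 0.2 V, the transistor is in the active region as assumed.

I_C ≈ 2.4 mA, V_CE ≈ 14 V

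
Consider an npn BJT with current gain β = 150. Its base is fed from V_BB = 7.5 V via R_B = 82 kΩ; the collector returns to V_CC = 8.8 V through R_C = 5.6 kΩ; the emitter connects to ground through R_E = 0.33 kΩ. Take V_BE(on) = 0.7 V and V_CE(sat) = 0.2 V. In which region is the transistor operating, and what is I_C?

Assume active: I_B = (7.5 − 0.7)/(82 + 151×0.33) = 0.0516 mA, I_C = β·I_B = 7.74 mA.
Then V_CE = 8.8 − 7.74×5.6 − 7.79×0.33 = -37.1 V < 0.2 V — the active assumption fails.
Re-solve with V_CE = 0.2 V. KCL at the emitter: V_E/R_E = (V_BB−0.7−V_E)/R_B + (V_CC−0.2−V_E)/R_C, giving V_E = 0.503 V.
I_C = (V_CC − 0.2 − V_E)/R_C = (8.6 − 0.503)/5.6 = 1.45 mA.
Check: I_B = (6.8 − 0.503)/82 = 0.0768 mA, and β·I_B = 11.5 mA > I_C, confirming saturation.

saturation; I_C ≈ 1.4 mA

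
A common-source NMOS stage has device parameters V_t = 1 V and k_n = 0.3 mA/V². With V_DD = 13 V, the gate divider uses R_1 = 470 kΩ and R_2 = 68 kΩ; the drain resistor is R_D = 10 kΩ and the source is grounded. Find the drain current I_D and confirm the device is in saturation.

V_G = V_DD·R_2/(R_1+R_2) = 13×68/538 = 1.64 V. With the source grounded, V_GS = V_G = 1.64 V.
Assume saturation: I_D = (k_n/2)(V_GS − V_t)² = (0.3/2)×(1.64 − 1)² = 0.15×0.643² = 0.062 mA.
V_DS = V_DD − I_D·R_D = 13 − 0.062×10 = 12.4 V.
Saturation requires V_DS ≥ V_GS − V_t = 0.643 V; 12.4 ≥ 0.643 ✓.

I_D ≈ 0.062 mA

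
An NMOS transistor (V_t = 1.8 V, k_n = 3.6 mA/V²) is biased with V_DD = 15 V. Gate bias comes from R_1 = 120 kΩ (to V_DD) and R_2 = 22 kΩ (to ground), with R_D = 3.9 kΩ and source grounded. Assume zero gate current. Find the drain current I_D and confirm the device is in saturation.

I_D ≈ 0.49 mA

V_G = V_DD·R_2/(R_1+R_2) = 15×22/142 = 2.32 V. With the source grounded, V_GS = V_G = 2.32 V.
Assume saturation: I_D = (k_n/2)(V_GS − V_t)² = (3.6/2)×(2.32 − 1.8)² = 1.8×0.524² = 0.494 mA.
V_DS = V_DD − I_D·R_D = 15 − 0.494×3.9 = 13.1 V.
Saturation requires V_DS ≥ V_GS − V_t = 0.524 V; 13.1 ≥ 0.524 ✓.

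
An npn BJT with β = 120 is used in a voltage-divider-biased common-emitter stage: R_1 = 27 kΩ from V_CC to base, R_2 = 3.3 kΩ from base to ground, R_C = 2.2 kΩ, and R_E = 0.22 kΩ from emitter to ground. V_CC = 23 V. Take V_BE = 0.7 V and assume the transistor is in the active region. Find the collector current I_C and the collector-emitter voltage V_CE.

Thevenize the base divider: V_Th = V_CC·R_2/(R_1+R_2) = 23×3.3/30.3 = 2.5 V, R_Th = R_1‖R_2 = 2.94 kΩ.
Base-emitter loop: V_Th = I_B·R_Th + V_BE + (β+1)I_B·R_E, so I_B = (2.5 − 0.7) / (2.94 + 121×0.22) = 0.0611 mA.
I_C = β·I_B = 120×0.0611 = 7.33 mA, and I_E = (β+1)I_B = 7.39 mA.
V_CE = V_CC − I_C·R_C − I_E·R_E = 23 − 7.33×2.2 − 7.39×0.22 = 5.25 V.
V_CE = 5.25 V > 0.2 V confirms active-region operation.

I_C ≈ 7.3 mA, V_CE ≈ 5.3 V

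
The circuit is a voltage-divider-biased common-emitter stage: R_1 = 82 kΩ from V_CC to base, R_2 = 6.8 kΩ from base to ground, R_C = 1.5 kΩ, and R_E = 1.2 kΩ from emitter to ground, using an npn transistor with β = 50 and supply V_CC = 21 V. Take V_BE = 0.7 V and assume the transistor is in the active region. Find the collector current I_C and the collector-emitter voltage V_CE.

Thevenize the base divider: V_Th = V_CC·R_2/(R_1+R_2) = 21×6.8/88.8 = 1.61 V, R_Th = R_1‖R_2 = 6.28 kΩ.
Base-emitter loop: V_Th = I_B·R_Th + V_BE + (β+1)I_B·R_E, so I_B = (1.61 − 0.7) / (6.28 + 51×1.2) = 0.0135 mA.
I_C = β·I_B = 50×0.0135 = 0.673 mA, and I_E = (β+1)I_B = 0.686 mA.
V_CE = V_CC − I_C·R_C − I_E·R_E = 21 − 0.673×1.5 − 0.686×1.2 = 19.2 V.
V_CE = 19.2 V > 0.2 V confirms active-region operation.

I_C ≈ 0.67 mA, V_CE ≈ 19 V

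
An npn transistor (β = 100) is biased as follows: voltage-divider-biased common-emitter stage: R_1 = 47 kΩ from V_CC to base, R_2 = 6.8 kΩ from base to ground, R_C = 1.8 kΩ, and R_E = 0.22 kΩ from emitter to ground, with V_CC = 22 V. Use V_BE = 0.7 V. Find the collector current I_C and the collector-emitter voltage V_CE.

Thevenize the base divider: V_Th = V_CC·R_2/(R_1+R_2) = 22×6.8/53.8 = 2.78 V, R_Th = R_1‖R_2 = 5.94 kΩ.
Base-emitter loop: V_Th = I_B·R_Th + V_BE + (β+1)I_B·R_E, so I_B = (2.78 − 0.7) / (5.94 + 101×0.22) = 0.0739 mA.
I_C = β·I_B = 100×0.0739 = 7.39 mA, and I_E = (β+1)I_B = 7.46 mA.
V_CE = V_CC − I_C·R_C − I_E·R_E = 22 − 7.39×1.8 − 7.46×0.22 = 7.06 V.
V_CE = 7.06 V > 0.2 V confirms active-region operation.

I_C ≈ 7.4 mA, V_CE ≈ 7.1 V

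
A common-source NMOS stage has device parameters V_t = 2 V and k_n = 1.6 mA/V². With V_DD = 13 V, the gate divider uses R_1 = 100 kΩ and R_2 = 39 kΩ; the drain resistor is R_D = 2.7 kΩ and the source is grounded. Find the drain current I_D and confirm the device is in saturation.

V_G = V_DD·R_2/(R_1+R_2) = 13×39/139 = 3.65 V. With the source grounded, V_GS = V_G = 3.65 V.
Assume saturation: I_D = (k_n/2)(V_GS − V_t)² = (1.6/2)×(3.65 − 2)² = 0.8×1.65² = 2.17 mA.
V_DS = V_DD − I_D·R_D = 13 − 2.17×2.7 = 7.14 V.
Saturation requires V_DS ≥ V_GS − V_t = 1.65 V; 7.14 ≥ 1.65 ✓.

I_D ≈ 2.2 mA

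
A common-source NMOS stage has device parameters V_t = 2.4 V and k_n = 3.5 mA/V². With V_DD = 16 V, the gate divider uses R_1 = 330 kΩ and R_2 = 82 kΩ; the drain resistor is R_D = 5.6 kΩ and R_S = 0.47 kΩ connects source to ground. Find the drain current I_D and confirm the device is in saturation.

I_D ≈ 0.51 mA

V_G = V_DD·R_2/(R_1+R_2) = 16×82/412 = 3.18 V.
Assume saturation: I_D = (k_n/2)(V_GS − V_t)² with V_GS = V_G − I_D·R_S = 3.18 − 0.47·I_D.
Substituting gives 0.387·I_D² − 2.29·I_D + 1.08 = 0, with roots I_D = 0.515 or 5.41 mA.
The root I_D = 5.41 mA gives V_GS = 0.642 V ≤ V_t, so take I_D = 0.515 mA.
Then V_GS = 2.94 V and V_DS = V_DD − I_D(R_D+R_S) = 16 − 0.515×6.07 = 12.9 V.
Saturation requires V_DS ≥ V_GS − V_t = 0.542 V; 12.9 ≥ 0.542 ✓.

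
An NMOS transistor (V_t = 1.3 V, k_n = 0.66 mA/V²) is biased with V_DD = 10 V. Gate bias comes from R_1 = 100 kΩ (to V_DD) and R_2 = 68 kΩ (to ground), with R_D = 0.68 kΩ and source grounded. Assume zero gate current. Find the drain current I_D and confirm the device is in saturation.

V_G = V_DD·R_2/(R_1+R_2) = 10×68/168 = 4.05 V. With the source grounded, V_GS = V_G = 4.05 V.
Assume saturation: I_D = (k_n/2)(V_GS − V_t)² = (0.66/2)×(4.05 − 1.3)² = 0.33×2.75² = 2.49 mA.
V_DS = V_DD − I_D·R_D = 10 − 2.49×0.68 = 8.31 V.
Saturation requires V_DS ≥ V_GS − V_t = 2.75 V; 8.31 ≥ 2.75 ✓.

I_D ≈ 2.5 mA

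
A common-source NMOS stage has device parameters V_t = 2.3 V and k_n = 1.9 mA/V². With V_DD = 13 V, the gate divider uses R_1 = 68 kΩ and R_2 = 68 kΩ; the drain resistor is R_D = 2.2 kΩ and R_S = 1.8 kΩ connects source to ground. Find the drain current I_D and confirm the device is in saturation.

I_D ≈ 1.6 mA

V_G = V_DD·R_2/(R_1+R_2) = 13×68/136 = 6.5 V.
Assume saturation: I_D = (k_n/2)(V_GS − V_t)² with V_GS = V_G − I_D·R_S = 6.5 − 1.8·I_D.
Substituting gives 3.08·I_D² − 15.4·I_D + 16.8 = 0, with roots I_D = 1.61 or 3.38 mA.
The root I_D = 3.38 mA gives V_GS = 0.413 V ≤ V_t, so take I_D = 1.61 mA.
Then V_GS = 3.6 V and V_DS = V_DD − I_D(R_D+R_S) = 13 − 1.61×4 = 6.56 V.
Saturation requires V_DS ≥ V_GS − V_t = 1.3 V; 6.56 ≥ 1.3 ✓.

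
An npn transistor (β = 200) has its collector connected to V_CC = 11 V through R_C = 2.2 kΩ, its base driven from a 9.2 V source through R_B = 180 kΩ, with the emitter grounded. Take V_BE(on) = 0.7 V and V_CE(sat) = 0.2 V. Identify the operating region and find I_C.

saturation; I_C ≈ 4.9 mA

Assume active: I_B = (9.2 − 0.7)/180 = 0.0472 mA, giving I_C = β·I_B = 9.44 mA.
But then V_CE = 11 − 9.44×2.2 = -9.78 V < V_CE(sat) = 0.2 V — impossible in the active region.
So the transistor is saturated. With V_CE = 0.2 V, I_C = (V_CC − 0.2)/R_C = 10.8/2.2 = 4.91 mA.
Check: β·I_B = 9.44 mA > I_C = 4.91 mA, confirming saturation.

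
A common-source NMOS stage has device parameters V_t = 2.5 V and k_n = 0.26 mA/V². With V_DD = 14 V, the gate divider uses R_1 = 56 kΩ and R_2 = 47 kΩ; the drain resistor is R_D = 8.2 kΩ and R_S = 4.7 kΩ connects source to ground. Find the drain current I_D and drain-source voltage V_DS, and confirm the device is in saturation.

I_D ≈ 0.44 mA, V_DS ≈ 8.4 V

V_G = V_DD·R_2/(R_1+R_2) = 14×47/103 = 6.39 V.
Assume saturation: I_D = (k_n/2)(V_GS − V_t)² with V_GS = V_G − I_D·R_S = 6.39 − 4.7·I_D.
Substituting gives 2.87·I_D² − 5.75·I_D + 1.97 = 0, with roots I_D = 0.437 or 1.57 mA.
The root I_D = 1.57 mA gives V_GS = -0.97 V ≤ V_t, so take I_D = 0.437 mA.
Then V_GS = 4.33 V and V_DS = V_DD − I_D(R_D+R_S) = 14 − 0.437×12.9 = 8.36 V.
Saturation requires V_DS ≥ V_GS − V_t = 1.83 V; 8.36 ≥ 1.83 ✓.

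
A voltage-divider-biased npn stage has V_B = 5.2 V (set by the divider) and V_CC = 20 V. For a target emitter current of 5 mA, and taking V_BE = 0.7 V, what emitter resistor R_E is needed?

V_E = V_B − V_BE = 5.2 − 0.7 = 4.5 V.
R_E = V_E / I_E = 4.5 / 5 = 0.9 kΩ.

R_E ≈ 0.9 kΩ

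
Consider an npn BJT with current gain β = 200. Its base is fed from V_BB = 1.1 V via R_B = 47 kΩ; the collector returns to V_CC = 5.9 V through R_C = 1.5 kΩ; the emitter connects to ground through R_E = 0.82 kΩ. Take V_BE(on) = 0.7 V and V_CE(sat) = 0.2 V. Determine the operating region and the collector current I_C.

active; I_C ≈ 0.38 mA

Assume active. Base-emitter loop: I_B = (V_BB − V_BE)/(R_B + (β+1)R_E) = (1.1 − 0.7)/(47 + 201×0.82) = 0.00189 mA.
I_C = β·I_B = 200×0.00189 = 0.378 mA.
V_CE = V_CC − I_C·R_C − I_E·R_E = 5.9 − 0.378×1.5 − 0.38×0.82 = 5.02 V > V_CE(sat), so the active-region assumption holds.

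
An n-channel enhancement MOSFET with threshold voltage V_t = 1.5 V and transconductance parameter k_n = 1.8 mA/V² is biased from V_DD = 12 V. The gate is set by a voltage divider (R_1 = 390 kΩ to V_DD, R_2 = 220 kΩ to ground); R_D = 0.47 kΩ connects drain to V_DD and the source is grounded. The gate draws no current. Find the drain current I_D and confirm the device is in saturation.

V_G = V_DD·R_2/(R_1+R_2) = 12×220/610 = 4.33 V. With the source grounded, V_GS = V_G = 4.33 V.
Assume saturation: I_D = (k_n/2)(V_GS − V_t)² = (1.8/2)×(4.33 − 1.5)² = 0.9×2.83² = 7.2 mA.
V_DS = V_DD − I_D·R_D = 12 − 7.2×0.47 = 8.62 V.
Saturation requires V_DS ≥ V_GS − V_t = 2.83 V; 8.62 ≥ 2.83 ✓.

I_D ≈ 7.2 mA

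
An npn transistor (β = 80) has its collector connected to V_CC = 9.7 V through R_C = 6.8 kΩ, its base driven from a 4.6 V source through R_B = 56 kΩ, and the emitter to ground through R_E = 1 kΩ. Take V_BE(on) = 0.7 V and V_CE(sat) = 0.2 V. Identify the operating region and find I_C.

Assume active: I_B = (4.6 − 0.7)/(56 + 81×1) = 0.0285 mA, I_C = β·I_B = 2.28 mA.
Then V_CE = 9.7 − 2.28×6.8 − 2.31×1 = -8.09 V < 0.2 V — the active assumption fails.
Re-solve with V_CE = 0.2 V. KCL at the emitter: V_E/R_E = (V_BB−0.7−V_E)/R_B + (V_CC−0.2−V_E)/R_C, giving V_E = 1.26 V.
I_C = (V_CC − 0.2 − V_E)/R_C = (9.5 − 1.26)/6.8 = 1.21 mA.
Check: I_B = (3.9 − 1.26)/56 = 0.0472 mA, and β·I_B = 3.77 mA > I_C, confirming saturation.

saturation; I_C ≈ 1.2 mA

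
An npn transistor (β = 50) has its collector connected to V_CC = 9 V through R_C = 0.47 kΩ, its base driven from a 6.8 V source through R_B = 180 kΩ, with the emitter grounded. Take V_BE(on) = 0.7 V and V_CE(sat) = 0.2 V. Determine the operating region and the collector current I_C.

Assume active. Base-emitter loop: I_B = (V_BB − V_BE)/R_B = (6.8 − 0.7)/180 = 0.0339 mA.
I_C = β·I_B = 50×0.0339 = 1.69 mA.
V_CE = V_CC − I_C·R_C = 9 − 1.69×0.47 = 8.2 V > V_CE(sat), so the active-region assumption holds.

active; I_C ≈ 1.7 mA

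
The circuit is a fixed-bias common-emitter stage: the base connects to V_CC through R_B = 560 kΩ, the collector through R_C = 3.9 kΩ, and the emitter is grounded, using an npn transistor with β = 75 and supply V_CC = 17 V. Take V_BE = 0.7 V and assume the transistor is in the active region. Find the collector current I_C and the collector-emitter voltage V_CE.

I_C ≈ 2.2 mA, V_CE ≈ 8.5 V

Base loop: V_CC = I_B·R_B + V_BE, so I_B = (17 − 0.7)/560 kΩ = 0.0291 mA.
In the active region I_C = β·I_B = 75 × 0.0291 = 2.18 mA.
Collector loop: V_CE = V_CC − I_C·R_C = 17 − 2.18×3.9 = 8.49 V.
Since V_CE = 8.49 V > V_CE(sat) ≈ 0.2 V, the transistor is in the active region as assumed.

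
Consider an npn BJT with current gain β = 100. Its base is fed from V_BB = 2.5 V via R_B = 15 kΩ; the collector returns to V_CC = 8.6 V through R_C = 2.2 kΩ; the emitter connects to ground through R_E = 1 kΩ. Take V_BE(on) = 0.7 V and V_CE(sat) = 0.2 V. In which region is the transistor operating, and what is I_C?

Assume active. Base-emitter loop: I_B = (V_BB − V_BE)/(R_B + (β+1)R_E) = (2.5 − 0.7)/(15 + 101×1) = 0.0155 mA.
I_C = β·I_B = 100×0.0155 = 1.55 mA.
V_CE = V_CC − I_C·R_C − I_E·R_E = 8.6 − 1.55×2.2 − 1.57×1 = 3.62 V > V_CE(sat), so the active-region assumption holds.

active; I_C ≈ 1.6 mA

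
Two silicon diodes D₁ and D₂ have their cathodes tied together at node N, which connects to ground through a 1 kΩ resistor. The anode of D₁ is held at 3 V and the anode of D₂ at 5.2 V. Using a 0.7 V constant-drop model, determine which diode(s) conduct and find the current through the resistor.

Assume both conduct. Then node N would need to be at both 3−0.7 = 2.3 V and 5.2−0.7 = 4.5 V, which is impossible.
Assume only D₂ conducts: V_N = 5.2 − 0.7 = 4.5 V, so I_R = 4.5/1 = 4.5 mA.
Check D₁: its anode-to-cathode voltage is 3 − 4.5 = -1.5 V < 0.7 V, so it is off. The assumption is consistent.

Only D₂ conducts; I_R ≈ 4.5 mA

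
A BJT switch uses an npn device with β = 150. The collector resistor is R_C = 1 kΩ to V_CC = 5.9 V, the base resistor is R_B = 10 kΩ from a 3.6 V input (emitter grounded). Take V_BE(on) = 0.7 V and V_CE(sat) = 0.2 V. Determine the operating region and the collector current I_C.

Assume active: I_B = (3.6 − 0.7)/10 = 0.29 mA, giving I_C = β·I_B = 43.5 mA.
But then V_CE = 5.9 − 43.5×1 = -37.6 V < V_CE(sat) = 0.2 V — impossible in the active region.
So the transistor is saturated. With V_CE = 0.2 V, I_C = (V_CC − 0.2)/R_C = 5.7/1 = 5.7 mA.
Check: β·I_B = 43.5 mA > I_C = 5.7 mA, confirming saturation.

saturation; I_C ≈ 5.7 mA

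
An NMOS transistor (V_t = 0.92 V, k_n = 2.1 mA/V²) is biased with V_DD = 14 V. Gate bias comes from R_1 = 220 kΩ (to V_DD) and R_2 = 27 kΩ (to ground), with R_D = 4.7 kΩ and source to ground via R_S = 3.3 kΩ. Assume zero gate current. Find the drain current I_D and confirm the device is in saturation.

I_D ≈ 0.094 mA

V_G = V_DD·R_2/(R_1+R_2) = 14×27/247 = 1.53 V.
Assume saturation: I_D = (k_n/2)(V_GS − V_t)² with V_GS = V_G − I_D·R_S = 1.53 − 3.3·I_D.
Substituting gives 11.4·I_D² − 5.23·I_D + 0.391 = 0, with roots I_D = 0.0942 or 0.363 mA.
The root I_D = 0.363 mA gives V_GS = 0.332 V ≤ V_t, so take I_D = 0.0942 mA.
Then V_GS = 1.22 V and V_DS = V_DD − I_D(R_D+R_S) = 14 − 0.0942×8 = 13.2 V.
Saturation requires V_DS ≥ V_GS − V_t = 0.3 V; 13.2 ≥ 0.3 ✓.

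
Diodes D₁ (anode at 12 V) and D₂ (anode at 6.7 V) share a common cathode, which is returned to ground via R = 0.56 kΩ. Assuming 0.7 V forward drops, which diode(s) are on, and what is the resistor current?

Assume both conduct. Then node N would need to be at both 12−0.7 = 11.3 V and 6.7−0.7 = 6 V, which is impossible.
Assume only D₁ conducts: V_N = 12 − 0.7 = 11.3 V, so I_R = 11.3/0.56 = 20.2 mA.
Check D₂: its anode-to-cathode voltage is 6.7 − 11.3 = -4.6 V < 0.7 V, so it is off. The assumption is consistent.

Only D₁ conducts; I_R ≈ 20 mA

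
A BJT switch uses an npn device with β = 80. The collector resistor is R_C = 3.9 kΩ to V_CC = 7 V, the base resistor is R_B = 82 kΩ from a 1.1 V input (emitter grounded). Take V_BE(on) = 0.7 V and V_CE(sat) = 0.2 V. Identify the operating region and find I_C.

Assume active. Base-emitter loop: I_B = (V_BB − V_BE)/R_B = (1.1 − 0.7)/82 = 0.00488 mA.
I_C = β·I_B = 80×0.00488 = 0.39 mA.
V_CE = V_CC − I_C·R_C = 7 − 0.39×3.9 = 5.48 V > V_CE(sat), so the active-region assumption holds.

active; I_C ≈ 0.39 mA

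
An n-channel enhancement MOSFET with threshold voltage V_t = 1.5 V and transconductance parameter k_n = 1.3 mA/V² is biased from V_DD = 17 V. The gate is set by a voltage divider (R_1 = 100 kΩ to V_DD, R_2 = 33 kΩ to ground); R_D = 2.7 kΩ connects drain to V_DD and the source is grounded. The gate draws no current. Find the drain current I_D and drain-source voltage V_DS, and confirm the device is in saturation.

V_G = V_DD·R_2/(R_1+R_2) = 17×33/133 = 4.22 V. With the source grounded, V_GS = V_G = 4.22 V.
Assume saturation: I_D = (k_n/2)(V_GS − V_t)² = (1.3/2)×(4.22 − 1.5)² = 0.65×2.72² = 4.8 mA.
V_DS = V_DD − I_D·R_D = 17 − 4.8×2.7 = 4.03 V.
Saturation requires V_DS ≥ V_GS − V_t = 2.72 V; 4.03 ≥ 2.72 ✓.

I_D ≈ 4.8 mA, V_DS ≈ 4 V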